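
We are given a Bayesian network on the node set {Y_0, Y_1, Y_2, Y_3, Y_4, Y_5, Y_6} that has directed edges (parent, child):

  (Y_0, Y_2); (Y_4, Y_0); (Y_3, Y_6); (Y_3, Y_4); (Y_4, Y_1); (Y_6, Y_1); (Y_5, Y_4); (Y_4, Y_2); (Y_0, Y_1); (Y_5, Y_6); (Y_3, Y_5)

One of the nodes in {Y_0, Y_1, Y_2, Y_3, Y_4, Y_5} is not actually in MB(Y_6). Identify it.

Y_2

A node's Markov blanket = Pa ∪ Ch ∪ (parents of Ch other than the node itself).
Y_6's parents: Y_3, Y_5.
Children of Y_6: Y_1.
Co-parents of Y_6 (other parents of its children):
  Y_1: Y_0, Y_4
MB(Y_6) = {Y_0, Y_1, Y_3, Y_4, Y_5}.
Y_2 is neither a parent, child, nor co-parent of Y_6, so it does not belong.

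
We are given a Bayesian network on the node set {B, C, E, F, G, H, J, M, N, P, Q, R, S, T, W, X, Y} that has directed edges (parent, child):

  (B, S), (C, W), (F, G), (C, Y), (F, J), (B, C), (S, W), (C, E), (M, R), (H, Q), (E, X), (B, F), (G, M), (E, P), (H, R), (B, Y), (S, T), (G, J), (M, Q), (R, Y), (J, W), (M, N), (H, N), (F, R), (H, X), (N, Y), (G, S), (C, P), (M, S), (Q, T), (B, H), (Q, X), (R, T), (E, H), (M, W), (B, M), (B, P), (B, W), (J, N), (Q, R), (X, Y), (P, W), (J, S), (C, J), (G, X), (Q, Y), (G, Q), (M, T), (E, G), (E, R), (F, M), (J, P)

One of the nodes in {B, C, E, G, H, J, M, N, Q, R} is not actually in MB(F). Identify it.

N

The Markov blanket of a node is its parents, its children, and the other parents of its children.
Parents of F: B.
F's children: G, J, M, R.
Other parents of F's children:
  G: E
  J: C, G
  M: B, G
  R: E, H, M, Q
MB(F) = {B, C, E, G, H, J, M, Q, R}.
N is neither a parent, child, nor co-parent of F, so it does not belong.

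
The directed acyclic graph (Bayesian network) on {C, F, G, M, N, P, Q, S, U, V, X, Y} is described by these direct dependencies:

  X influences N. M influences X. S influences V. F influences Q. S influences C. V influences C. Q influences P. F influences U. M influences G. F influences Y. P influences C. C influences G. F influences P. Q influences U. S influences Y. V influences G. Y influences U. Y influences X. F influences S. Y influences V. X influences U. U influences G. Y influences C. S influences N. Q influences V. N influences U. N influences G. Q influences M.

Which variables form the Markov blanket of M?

{C, G, N, Q, U, V, X, Y}

A node's Markov blanket = Pa ∪ Ch ∪ (parents of Ch other than the node itself).
Pa(M) = {Q}.
Ch(M) = {G, X}.
For each child, the remaining parents (spouses of M):
  X also has parent Y.
  G also has parents C, N, U, V.
Taking the union gives {C, G, N, Q, U, V, X, Y}.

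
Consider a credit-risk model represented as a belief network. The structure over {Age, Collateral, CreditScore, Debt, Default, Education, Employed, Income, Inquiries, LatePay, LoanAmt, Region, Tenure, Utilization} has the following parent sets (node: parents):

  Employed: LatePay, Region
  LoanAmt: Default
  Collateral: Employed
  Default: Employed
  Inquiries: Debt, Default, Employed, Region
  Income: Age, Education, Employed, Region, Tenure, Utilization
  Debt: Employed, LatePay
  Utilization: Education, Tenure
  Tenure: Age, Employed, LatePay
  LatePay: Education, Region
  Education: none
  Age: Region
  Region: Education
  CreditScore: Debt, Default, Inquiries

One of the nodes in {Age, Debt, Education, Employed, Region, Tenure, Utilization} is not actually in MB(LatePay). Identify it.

LatePay has children Debt, Employed, Tenure.
Pa(LatePay) = {Education, Region}.
Co-parents of LatePay (other parents of its children):
  Employed: Region
  Debt: Employed
  Tenure: Age, Employed
MB(LatePay) = {Age, Debt, Education, Employed, Region, Tenure}.
Utilization is neither a parent, child, nor co-parent of LatePay, so it does not belong.

Utilization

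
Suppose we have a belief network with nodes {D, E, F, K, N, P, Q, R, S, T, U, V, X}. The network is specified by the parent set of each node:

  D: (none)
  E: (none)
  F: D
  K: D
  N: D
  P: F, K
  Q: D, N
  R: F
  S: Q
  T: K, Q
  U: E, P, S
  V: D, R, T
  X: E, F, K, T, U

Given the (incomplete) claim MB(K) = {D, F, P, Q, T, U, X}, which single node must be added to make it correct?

E

Recall MB(v) = parents ∪ children ∪ spouses, where spouses are the other parents of v's children.
K has children P, T, X.
Pa(K) = {D}.
Parents of each child, excluding K:
  P's other parent is F.
  parents(T) \ {K} = {Q}.
  X also has parents E, F, T, U.
MB(K) = {D, E, F, P, Q, T, U, X}.
Comparing with the claimed set, E is missing.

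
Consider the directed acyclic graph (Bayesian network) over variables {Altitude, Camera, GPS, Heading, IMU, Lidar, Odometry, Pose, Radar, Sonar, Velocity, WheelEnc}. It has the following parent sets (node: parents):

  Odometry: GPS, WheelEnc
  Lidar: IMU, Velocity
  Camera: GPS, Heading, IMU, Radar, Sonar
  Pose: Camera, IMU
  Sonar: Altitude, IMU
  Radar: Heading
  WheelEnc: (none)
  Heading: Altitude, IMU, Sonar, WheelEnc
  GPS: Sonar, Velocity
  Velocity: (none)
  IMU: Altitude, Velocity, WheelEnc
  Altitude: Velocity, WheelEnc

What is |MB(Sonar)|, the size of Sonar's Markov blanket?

8

The Markov blanket of a node is its parents, its children, and the other parents of its children.
Sonar has parents Altitude, IMU.
Sonar has children Camera, GPS, Heading.
Parents of each child, excluding Sonar:
  GPS: Velocity
  Heading: Altitude, IMU, WheelEnc
  Camera: GPS, Heading, IMU, Radar
MB(Sonar) = {Altitude, Camera, GPS, Heading, IMU, Radar, Velocity, WheelEnc}, which has 8 nodes.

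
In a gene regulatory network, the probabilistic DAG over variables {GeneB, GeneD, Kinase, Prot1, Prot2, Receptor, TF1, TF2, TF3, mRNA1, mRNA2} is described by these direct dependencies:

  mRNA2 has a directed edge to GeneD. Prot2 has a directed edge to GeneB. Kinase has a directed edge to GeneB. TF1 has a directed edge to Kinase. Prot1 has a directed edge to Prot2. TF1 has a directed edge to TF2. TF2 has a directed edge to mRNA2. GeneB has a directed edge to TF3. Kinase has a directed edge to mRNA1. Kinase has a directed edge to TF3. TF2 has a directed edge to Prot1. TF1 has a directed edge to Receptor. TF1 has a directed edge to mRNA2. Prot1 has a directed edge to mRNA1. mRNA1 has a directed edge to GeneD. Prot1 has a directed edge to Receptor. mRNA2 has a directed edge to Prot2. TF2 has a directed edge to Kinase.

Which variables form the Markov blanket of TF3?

{GeneB, Kinase}

A node's Markov blanket = Pa ∪ Ch ∪ (parents of Ch other than the node itself).
Parents of TF3: GeneB, Kinase.
TF3 has no children.
TF3 has no children, so there are no co-parents.
Union: {GeneB, Kinase} ∪ {} ∪ {} = {GeneB, Kinase}.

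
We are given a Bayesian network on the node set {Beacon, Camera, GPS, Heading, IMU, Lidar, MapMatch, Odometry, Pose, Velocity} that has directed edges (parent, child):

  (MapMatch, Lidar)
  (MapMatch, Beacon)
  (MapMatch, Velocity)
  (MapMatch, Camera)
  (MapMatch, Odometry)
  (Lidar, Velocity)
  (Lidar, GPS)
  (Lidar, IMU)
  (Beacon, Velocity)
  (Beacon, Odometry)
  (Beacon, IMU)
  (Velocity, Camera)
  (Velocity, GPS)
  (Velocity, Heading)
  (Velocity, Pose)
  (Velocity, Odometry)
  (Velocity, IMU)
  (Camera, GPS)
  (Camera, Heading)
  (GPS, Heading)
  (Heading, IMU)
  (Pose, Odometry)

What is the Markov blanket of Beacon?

The Markov blanket of a node is its parents, its children, and the other parents of its children.
Pa(Beacon) = {MapMatch}.
Beacon's children: IMU, Odometry, Velocity.
Co-parents of Beacon (other parents of its children):
  Velocity: Lidar, MapMatch
  Odometry: MapMatch, Pose, Velocity
  IMU: Heading, Lidar, Velocity
MB(Beacon) = {Heading, IMU, Lidar, MapMatch, Odometry, Pose, Velocity}.

{Heading, IMU, Lidar, MapMatch, Odometry, Pose, Velocity}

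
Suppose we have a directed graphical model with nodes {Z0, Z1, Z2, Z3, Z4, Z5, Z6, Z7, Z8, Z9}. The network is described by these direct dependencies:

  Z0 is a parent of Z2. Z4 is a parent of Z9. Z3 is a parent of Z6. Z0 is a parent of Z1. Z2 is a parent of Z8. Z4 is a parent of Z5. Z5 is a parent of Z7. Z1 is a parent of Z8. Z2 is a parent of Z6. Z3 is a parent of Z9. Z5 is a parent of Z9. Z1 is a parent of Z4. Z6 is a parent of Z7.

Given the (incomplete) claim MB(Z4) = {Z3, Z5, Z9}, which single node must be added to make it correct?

Z4's parents: Z1.
Ch(Z4) = {Z5, Z9}.
Other parents of Z4's children:
  Z5 has no other parent.
  parents(Z9) \ {Z4} = {Z3, Z5}.
MB(Z4) = {Z1, Z3, Z5, Z9}.
Comparing with the claimed set, Z1 is missing.

Z1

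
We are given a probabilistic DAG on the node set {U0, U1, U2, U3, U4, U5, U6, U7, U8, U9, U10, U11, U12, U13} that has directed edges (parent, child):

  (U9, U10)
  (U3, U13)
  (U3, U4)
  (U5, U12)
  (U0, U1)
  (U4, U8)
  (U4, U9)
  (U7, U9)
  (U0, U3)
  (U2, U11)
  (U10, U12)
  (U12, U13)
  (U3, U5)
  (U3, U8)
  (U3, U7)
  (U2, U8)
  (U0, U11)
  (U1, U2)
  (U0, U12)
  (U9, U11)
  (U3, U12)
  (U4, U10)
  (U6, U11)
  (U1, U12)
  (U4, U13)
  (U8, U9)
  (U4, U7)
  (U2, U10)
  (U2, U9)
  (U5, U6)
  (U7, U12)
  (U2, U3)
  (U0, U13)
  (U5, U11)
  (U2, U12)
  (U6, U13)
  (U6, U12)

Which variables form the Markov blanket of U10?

{U0, U1, U2, U3, U4, U5, U6, U7, U9, U12}

The Markov blanket of a node is its parents, its children, and the other parents of its children.
U10's children: U12.
Pa(U10) = {U2, U4, U9}.
Co-parents of U10 (other parents of its children):
  U12's other parents are U0, U1, U2, U3, U5, U6, U7.
So the Markov blanket of U10 is {U0, U1, U2, U3, U4, U5, U6, U7, U9, U12}.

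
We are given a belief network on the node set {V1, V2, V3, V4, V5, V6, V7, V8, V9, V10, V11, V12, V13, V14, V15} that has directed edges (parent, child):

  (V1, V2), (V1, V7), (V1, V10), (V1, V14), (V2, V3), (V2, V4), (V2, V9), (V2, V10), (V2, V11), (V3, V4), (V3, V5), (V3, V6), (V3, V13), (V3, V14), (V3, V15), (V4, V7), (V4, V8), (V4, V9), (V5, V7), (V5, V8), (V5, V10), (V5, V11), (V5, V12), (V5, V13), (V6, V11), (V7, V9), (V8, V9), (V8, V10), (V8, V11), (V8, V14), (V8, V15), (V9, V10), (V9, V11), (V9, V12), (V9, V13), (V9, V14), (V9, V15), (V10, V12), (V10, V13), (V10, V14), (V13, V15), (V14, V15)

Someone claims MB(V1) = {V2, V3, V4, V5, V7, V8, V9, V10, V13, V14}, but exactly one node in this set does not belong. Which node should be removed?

V13

By definition, MB(V1) is built from V1's parents, V1's children, and the co-parents of V1.
Children of V1: V2, V7, V10, V14.
Pa(V1) = {}.
For each child, the remaining parents (spouses of V1):
  V2: —
  V7: V4, V5
  V10: V2, V5, V8, V9
  V14: V3, V8, V9, V10
MB(V1) = {V2, V3, V4, V5, V7, V8, V9, V10, V14}.
V13 is neither a parent, child, nor co-parent of V1, so it does not belong.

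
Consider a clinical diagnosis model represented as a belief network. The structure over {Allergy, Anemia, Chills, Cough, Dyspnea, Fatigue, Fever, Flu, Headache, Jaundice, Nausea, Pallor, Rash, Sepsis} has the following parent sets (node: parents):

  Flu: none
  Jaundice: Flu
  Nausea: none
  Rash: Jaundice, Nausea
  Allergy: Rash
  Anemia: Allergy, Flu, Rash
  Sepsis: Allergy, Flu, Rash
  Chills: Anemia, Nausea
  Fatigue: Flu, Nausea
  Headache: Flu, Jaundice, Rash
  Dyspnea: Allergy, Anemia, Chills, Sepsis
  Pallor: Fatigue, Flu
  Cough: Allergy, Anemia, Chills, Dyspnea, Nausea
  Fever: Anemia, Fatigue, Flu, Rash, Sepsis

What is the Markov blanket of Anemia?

{Allergy, Chills, Cough, Dyspnea, Fatigue, Fever, Flu, Nausea, Rash, Sepsis}

Anemia's children: Chills, Cough, Dyspnea, Fever.
Anemia's parents: Allergy, Flu, Rash.
Parents of each child, excluding Anemia:
  Chills also has parent Nausea.
  parents(Dyspnea) \ {Anemia} = {Allergy, Chills, Sepsis}.
  Cough's other parents are Allergy, Chills, Dyspnea, Nausea.
  Fever also has parents Fatigue, Flu, Rash, Sepsis.
Union: {Allergy, Flu, Rash} ∪ {Chills, Cough, Dyspnea, Fever} ∪ {Allergy, Chills, Dyspnea, Fatigue, Flu, Nausea, Rash, Sepsis} = {Allergy, Chills, Cough, Dyspnea, Fatigue, Fever, Flu, Nausea, Rash, Sepsis}.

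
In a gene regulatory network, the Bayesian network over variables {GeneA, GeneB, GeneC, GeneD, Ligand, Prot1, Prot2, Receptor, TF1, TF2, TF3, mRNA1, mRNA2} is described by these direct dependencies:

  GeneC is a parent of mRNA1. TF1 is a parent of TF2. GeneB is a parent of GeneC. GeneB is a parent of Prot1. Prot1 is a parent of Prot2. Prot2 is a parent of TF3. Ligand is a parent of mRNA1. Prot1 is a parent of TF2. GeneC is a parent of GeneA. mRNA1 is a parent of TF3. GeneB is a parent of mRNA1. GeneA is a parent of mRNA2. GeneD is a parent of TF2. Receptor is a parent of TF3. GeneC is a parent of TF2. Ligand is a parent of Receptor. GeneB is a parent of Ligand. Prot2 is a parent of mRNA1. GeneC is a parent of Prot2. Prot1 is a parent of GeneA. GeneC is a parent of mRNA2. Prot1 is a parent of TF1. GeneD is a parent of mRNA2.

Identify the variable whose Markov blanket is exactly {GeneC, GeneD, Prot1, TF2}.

TF1

The target node must have every member of {GeneC, GeneD, Prot1, TF2} as a parent, child, or co-parent, and no others.
Parents of TF1: Prot1; children: TF2; co-parents: GeneC, GeneD, Prot1.
These exactly cover the given set, so the node is TF1.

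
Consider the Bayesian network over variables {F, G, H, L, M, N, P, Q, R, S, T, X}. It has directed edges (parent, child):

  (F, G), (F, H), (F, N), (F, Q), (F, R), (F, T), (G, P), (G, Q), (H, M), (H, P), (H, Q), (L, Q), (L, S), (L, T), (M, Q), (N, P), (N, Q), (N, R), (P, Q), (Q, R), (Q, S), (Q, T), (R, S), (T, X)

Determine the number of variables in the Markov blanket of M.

7

By definition, MB(M) is built from M's parents, M's children, and the co-parents of M.
Parents of M: H.
Children of M: Q.
Parents of each child, excluding M:
  Q also has parents F, G, H, L, N, P.
MB(M) = {F, G, H, L, N, P, Q}, which has 7 nodes.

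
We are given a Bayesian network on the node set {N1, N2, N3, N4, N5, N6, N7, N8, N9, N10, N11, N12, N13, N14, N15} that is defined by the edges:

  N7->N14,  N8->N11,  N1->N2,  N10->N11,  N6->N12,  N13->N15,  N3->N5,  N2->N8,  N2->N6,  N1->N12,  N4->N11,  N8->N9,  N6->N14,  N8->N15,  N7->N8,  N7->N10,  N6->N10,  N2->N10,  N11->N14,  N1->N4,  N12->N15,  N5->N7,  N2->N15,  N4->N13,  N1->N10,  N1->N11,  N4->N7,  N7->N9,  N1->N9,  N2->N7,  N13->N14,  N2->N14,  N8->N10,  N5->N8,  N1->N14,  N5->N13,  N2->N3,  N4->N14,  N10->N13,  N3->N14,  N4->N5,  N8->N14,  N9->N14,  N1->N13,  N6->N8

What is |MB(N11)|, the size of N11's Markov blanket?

N11 has parents N1, N4, N8, N10.
Ch(N11) = {N14}.
Co-parents of N11 (other parents of its children):
  N14: N1, N2, N3, N4, N6, N7, N8, N9, N13
MB(N11) = {N1, N2, N3, N4, N6, N7, N8, N9, N10, N13, N14}, which has 11 nodes.

11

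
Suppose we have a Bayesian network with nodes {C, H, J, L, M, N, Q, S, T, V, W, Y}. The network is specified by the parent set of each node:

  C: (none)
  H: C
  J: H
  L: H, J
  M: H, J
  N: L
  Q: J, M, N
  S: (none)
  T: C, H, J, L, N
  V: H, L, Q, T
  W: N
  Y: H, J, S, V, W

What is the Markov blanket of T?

{C, H, J, L, N, Q, V}

Pa(T) = {C, H, J, L, N}.
Children of T: V.
For each child, the remaining parents (spouses of T):
  V: H, L, Q
Union: {C, H, J, L, N} ∪ {V} ∪ {H, L, Q} = {C, H, J, L, N, Q, V}.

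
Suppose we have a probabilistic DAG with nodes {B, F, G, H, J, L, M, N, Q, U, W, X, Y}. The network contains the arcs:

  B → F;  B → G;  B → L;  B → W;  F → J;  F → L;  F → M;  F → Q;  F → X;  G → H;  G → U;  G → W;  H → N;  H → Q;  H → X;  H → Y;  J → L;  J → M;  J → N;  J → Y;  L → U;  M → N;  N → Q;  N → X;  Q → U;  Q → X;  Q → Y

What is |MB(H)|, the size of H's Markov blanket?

8

H has parent G.
Ch(H) = {N, Q, X, Y}.
Parents of each child, excluding H:
  N: J, M
  Q: F, N
  X: F, N, Q
  Y: J, Q
MB(H) = {F, G, J, M, N, Q, X, Y}, which has 8 nodes.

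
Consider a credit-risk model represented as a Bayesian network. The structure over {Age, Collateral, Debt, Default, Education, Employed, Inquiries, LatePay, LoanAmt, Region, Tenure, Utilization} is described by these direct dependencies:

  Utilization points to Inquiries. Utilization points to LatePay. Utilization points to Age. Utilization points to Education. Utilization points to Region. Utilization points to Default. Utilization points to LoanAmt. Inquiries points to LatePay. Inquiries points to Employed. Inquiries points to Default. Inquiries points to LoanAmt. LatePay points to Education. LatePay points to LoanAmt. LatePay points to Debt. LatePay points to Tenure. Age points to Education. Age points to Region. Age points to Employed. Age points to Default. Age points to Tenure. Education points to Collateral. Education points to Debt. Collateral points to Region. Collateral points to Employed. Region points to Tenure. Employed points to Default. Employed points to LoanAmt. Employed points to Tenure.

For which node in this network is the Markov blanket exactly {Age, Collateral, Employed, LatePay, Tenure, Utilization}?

Region

The target node must have every member of {Age, Collateral, Employed, LatePay, Tenure, Utilization} as a parent, child, or co-parent, and no others.
Parents of Region: Age, Collateral, Utilization; children: Tenure; co-parents: Age, Employed, LatePay.
These exactly cover the given set, so the node is Region.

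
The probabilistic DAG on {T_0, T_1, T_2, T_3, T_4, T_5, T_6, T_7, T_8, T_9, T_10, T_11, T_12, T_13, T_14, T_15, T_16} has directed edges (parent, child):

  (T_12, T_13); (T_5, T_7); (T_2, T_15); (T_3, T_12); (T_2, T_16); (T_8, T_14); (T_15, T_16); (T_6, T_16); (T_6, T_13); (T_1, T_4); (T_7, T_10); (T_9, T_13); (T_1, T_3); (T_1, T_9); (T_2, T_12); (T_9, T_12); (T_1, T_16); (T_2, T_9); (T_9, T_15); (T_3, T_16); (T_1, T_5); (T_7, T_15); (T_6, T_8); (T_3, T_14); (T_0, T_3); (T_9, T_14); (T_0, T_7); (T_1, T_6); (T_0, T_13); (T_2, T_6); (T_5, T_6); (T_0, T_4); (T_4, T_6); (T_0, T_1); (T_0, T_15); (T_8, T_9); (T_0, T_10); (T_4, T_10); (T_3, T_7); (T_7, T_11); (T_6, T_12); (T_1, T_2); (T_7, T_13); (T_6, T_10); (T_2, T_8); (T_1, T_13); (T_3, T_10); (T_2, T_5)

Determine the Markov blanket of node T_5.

A node's Markov blanket = Pa ∪ Ch ∪ (parents of Ch other than the node itself).
Parents of T_5: T_1, T_2.
Ch(T_5) = {T_6, T_7}.
Parents of each child, excluding T_5:
  T_6: T_1, T_2, T_4
  T_7: T_0, T_3
MB(T_5) = {T_0, T_1, T_2, T_3, T_4, T_6, T_7}.

{T_0, T_1, T_2, T_3, T_4, T_6, T_7}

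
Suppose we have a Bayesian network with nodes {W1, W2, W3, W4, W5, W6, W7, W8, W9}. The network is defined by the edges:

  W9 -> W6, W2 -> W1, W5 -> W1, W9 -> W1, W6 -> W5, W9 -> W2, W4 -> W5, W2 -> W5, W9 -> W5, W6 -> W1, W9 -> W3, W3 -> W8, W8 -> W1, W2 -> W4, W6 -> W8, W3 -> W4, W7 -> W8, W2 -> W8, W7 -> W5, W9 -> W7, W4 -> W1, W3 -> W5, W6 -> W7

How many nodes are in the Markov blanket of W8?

W8's parents: W2, W3, W6, W7.
W8's children: W1.
Co-parents of W8 (other parents of its children):
  parents(W1) \ {W8} = {W2, W4, W5, W6, W9}.
MB(W8) = {W1, W2, W3, W4, W5, W6, W7, W9}, which has 8 nodes.

8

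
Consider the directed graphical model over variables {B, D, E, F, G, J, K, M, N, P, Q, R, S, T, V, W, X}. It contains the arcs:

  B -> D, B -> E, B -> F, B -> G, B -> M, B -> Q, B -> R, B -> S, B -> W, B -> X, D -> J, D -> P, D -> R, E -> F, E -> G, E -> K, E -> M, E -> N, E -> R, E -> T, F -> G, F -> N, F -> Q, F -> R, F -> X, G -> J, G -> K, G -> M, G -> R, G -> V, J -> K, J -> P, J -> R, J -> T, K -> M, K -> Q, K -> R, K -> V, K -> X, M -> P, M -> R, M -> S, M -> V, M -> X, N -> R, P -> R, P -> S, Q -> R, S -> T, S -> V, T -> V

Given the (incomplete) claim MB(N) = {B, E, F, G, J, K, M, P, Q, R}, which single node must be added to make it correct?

Pa(N) = {E, F}.
Children of N: R.
For each child, the remaining parents (spouses of N):
  parents(R) \ {N} = {B, D, E, F, G, J, K, M, P, Q}.
MB(N) = {B, D, E, F, G, J, K, M, P, Q, R}.
Comparing with the claimed set, D is missing.

D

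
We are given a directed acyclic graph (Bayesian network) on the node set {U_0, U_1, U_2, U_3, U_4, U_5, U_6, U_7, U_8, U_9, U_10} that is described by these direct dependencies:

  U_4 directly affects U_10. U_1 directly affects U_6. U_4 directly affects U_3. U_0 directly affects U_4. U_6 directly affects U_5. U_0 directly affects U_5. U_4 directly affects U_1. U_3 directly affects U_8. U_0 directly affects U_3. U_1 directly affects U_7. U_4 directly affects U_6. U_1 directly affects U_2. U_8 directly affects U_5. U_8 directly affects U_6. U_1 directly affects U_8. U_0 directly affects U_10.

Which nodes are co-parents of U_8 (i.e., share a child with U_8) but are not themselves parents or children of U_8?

Children of U_8: U_5, U_6.
  U_6 also has parents U_1, U_4.
  U_5's other parents are U_0, U_6.
Excluding nodes already adjacent to U_8 (U_1, U_3, U_5, U_6), the co-parent-only contribution is {U_0, U_4}.

{U_0, U_4}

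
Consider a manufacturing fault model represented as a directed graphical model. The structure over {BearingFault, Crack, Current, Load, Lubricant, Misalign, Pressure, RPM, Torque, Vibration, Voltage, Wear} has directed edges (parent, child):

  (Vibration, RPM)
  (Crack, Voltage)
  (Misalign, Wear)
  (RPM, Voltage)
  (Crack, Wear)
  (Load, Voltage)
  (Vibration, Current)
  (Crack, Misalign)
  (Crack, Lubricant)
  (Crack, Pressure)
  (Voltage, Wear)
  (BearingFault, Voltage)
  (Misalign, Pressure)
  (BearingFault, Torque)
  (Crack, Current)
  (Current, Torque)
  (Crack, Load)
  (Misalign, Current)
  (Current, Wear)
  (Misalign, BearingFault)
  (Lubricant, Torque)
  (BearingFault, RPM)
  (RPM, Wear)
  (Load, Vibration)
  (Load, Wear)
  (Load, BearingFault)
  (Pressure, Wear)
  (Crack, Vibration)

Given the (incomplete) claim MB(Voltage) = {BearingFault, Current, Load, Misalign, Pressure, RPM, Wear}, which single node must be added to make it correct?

The Markov blanket of a node is its parents, its children, and the other parents of its children.
Voltage has child Wear.
Voltage has parents BearingFault, Crack, Load, RPM.
Other parents of Voltage's children:
  Wear: Crack, Current, Load, Misalign, Pressure, RPM
MB(Voltage) = {BearingFault, Crack, Current, Load, Misalign, Pressure, RPM, Wear}.
Comparing with the claimed set, Crack is missing.

Crack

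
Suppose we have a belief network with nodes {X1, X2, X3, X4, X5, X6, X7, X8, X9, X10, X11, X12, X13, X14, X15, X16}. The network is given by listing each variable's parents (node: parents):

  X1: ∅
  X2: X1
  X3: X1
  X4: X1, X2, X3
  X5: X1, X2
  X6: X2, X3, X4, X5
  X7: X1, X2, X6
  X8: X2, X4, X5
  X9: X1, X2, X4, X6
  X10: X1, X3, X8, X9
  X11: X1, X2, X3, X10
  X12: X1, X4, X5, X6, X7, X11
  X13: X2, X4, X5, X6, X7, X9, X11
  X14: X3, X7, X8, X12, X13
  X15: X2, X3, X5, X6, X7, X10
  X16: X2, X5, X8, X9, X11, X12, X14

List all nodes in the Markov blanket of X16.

{X2, X5, X8, X9, X11, X12, X14}

The Markov blanket of a node is its parents, its children, and the other parents of its children.
Ch(X16) = {}.
X16's parents: X2, X5, X8, X9, X11, X12, X14.
X16 has no children, so there are no co-parents.
Union: {X2, X5, X8, X9, X11, X12, X14} ∪ {} ∪ {} = {X2, X5, X8, X9, X11, X12, X14}.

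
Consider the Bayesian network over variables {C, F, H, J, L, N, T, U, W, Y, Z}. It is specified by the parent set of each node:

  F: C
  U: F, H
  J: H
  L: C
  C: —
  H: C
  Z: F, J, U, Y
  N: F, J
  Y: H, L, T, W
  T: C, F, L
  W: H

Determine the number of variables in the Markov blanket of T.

T has parents C, F, L.
T has child Y.
Other parents of T's children:
  Y: H, L, W
MB(T) = {C, F, H, L, W, Y}, which has 6 nodes.

6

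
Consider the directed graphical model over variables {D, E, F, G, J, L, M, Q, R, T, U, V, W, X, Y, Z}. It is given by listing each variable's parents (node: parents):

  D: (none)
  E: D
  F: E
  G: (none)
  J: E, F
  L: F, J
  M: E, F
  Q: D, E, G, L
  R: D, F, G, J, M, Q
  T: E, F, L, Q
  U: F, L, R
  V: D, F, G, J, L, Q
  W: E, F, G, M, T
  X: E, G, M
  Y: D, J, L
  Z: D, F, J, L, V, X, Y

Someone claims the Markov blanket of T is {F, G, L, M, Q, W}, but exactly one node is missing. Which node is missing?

Ch(T) = {W}.
T has parents E, F, L, Q.
For each child, the remaining parents (spouses of T):
  W also has parents E, F, G, M.
MB(T) = {E, F, G, L, M, Q, W}.
Comparing with the claimed set, E is missing.

E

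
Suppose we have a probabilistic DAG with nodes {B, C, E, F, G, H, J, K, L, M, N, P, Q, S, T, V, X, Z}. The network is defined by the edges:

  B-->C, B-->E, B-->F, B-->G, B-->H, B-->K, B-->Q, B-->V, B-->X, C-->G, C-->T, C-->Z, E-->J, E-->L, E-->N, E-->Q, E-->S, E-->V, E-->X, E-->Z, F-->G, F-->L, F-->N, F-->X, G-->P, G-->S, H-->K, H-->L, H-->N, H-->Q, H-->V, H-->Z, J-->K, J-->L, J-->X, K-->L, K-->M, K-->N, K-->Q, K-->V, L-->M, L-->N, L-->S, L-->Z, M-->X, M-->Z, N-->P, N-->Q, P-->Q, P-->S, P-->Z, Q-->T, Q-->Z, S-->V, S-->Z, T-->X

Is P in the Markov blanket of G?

P is a child of G.
So P ∈ MB(G).

Yes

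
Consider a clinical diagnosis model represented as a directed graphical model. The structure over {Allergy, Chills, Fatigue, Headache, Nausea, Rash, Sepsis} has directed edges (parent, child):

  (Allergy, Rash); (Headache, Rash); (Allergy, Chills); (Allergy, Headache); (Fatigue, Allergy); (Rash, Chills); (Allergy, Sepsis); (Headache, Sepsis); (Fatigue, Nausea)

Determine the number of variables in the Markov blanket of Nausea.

1

Nausea's parents: Fatigue.
Ch(Nausea) = {}.
With no children, Nausea has no spouses; the co-parent set is empty.
MB(Nausea) = {Fatigue}, which has 1 node.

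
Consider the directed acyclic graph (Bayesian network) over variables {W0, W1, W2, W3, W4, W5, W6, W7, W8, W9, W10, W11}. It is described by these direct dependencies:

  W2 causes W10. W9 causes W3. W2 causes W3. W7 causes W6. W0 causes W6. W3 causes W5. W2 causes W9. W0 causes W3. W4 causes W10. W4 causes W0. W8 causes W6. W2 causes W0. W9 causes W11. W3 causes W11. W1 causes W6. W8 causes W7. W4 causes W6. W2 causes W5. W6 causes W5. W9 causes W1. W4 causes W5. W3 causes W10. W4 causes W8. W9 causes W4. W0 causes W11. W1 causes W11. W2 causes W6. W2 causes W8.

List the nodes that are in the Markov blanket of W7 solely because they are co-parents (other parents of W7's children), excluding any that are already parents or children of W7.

Children of W7: W6.
  W6: W0, W1, W2, W4, W8
Excluding nodes already adjacent to W7 (W6, W8), the co-parent-only contribution is {W0, W1, W2, W4}.

{W0, W1, W2, W4}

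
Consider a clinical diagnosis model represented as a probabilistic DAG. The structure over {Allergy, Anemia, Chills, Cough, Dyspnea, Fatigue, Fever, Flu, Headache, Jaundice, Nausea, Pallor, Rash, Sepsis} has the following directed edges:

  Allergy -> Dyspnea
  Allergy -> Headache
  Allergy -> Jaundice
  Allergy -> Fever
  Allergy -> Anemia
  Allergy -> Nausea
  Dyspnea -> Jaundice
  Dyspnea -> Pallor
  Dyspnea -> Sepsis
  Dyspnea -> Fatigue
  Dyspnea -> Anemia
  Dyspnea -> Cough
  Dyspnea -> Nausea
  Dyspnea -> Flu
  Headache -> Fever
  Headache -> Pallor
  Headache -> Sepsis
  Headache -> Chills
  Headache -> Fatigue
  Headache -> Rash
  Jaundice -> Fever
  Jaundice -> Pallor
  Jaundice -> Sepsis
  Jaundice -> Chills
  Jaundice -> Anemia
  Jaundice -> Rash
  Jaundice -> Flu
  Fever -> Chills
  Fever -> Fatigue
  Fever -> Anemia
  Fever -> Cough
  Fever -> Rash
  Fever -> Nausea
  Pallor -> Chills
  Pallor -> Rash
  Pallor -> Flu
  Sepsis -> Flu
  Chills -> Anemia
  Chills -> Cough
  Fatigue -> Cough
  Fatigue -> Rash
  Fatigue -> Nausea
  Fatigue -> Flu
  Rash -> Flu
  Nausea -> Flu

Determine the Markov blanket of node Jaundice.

Pa(Jaundice) = {Allergy, Dyspnea}.
Children of Jaundice: Anemia, Chills, Fever, Flu, Pallor, Rash, Sepsis.
Co-parents of Jaundice (other parents of its children):
  Fever: Allergy, Headache
  Pallor: Dyspnea, Headache
  Sepsis: Dyspnea, Headache
  Chills: Fever, Headache, Pallor
  Anemia: Allergy, Chills, Dyspnea, Fever
  Rash: Fatigue, Fever, Headache, Pallor
  Flu: Dyspnea, Fatigue, Nausea, Pallor, Rash, Sepsis
Taking the union gives {Allergy, Anemia, Chills, Dyspnea, Fatigue, Fever, Flu, Headache, Nausea, Pallor, Rash, Sepsis}.

{Allergy, Anemia, Chills, Dyspnea, Fatigue, Fever, Flu, Headache, Nausea, Pallor, Rash, Sepsis}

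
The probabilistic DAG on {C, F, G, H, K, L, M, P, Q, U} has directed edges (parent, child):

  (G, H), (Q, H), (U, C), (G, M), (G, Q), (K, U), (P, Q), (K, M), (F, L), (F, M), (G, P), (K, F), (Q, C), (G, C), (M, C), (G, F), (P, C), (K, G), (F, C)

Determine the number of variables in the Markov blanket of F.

8

F has parents G, K.
Children of F: C, L, M.
Co-parents of F (other parents of its children):
  M also has parents G, K.
  C also has parents G, M, P, Q, U.
  L has no other parent.
MB(F) = {C, G, K, L, M, P, Q, U}, which has 8 nodes.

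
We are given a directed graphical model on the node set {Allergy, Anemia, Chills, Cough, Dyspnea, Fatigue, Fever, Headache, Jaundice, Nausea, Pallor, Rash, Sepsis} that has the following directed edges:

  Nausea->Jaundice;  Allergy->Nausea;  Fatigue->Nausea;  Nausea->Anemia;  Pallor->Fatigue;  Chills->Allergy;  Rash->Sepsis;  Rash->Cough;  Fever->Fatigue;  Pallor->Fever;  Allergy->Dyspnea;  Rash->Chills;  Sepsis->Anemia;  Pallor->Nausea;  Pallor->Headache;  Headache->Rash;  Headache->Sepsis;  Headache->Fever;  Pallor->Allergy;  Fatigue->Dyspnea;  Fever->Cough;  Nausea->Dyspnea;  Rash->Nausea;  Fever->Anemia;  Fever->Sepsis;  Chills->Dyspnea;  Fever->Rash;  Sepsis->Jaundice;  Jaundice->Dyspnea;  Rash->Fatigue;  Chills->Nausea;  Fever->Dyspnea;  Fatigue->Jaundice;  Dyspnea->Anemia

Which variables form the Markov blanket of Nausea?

{Allergy, Anemia, Chills, Dyspnea, Fatigue, Fever, Jaundice, Pallor, Rash, Sepsis}

Pa(Nausea) = {Allergy, Chills, Fatigue, Pallor, Rash}.
Nausea has children Anemia, Dyspnea, Jaundice.
For each child, the remaining parents (spouses of Nausea):
  Jaundice: Fatigue, Sepsis
  Dyspnea: Allergy, Chills, Fatigue, Fever, Jaundice
  Anemia: Dyspnea, Fever, Sepsis
Union: {Allergy, Chills, Fatigue, Pallor, Rash} ∪ {Anemia, Dyspnea, Jaundice} ∪ {Allergy, Chills, Dyspnea, Fatigue, Fever, Jaundice, Sepsis} = {Allergy, Anemia, Chills, Dyspnea, Fatigue, Fever, Jaundice, Pallor, Rash, Sepsis}.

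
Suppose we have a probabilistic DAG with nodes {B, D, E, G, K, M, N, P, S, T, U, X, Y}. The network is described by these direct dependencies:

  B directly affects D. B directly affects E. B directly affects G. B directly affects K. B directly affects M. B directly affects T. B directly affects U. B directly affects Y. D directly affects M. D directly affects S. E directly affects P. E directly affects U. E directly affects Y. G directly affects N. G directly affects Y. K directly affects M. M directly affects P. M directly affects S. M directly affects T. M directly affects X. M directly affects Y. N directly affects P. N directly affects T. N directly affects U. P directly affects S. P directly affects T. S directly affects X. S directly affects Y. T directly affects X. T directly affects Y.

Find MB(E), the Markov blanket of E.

Recall MB(v) = parents ∪ children ∪ spouses, where spouses are the other parents of v's children.
E's children: P, U, Y.
E has parent B.
For each child, the remaining parents (spouses of E):
  P also has parents M, N.
  parents(U) \ {E} = {B, N}.
  Y's other parents are B, G, M, S, T.
MB(E) = {B, G, M, N, P, S, T, U, Y}.

{B, G, M, N, P, S, T, U, Y}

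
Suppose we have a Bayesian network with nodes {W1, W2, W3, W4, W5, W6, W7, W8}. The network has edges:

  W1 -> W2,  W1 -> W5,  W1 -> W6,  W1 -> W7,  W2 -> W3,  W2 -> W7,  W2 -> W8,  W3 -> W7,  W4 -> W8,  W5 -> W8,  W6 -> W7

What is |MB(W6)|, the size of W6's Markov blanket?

Parents of W6: W1.
Children of W6: W7.
Other parents of W6's children:
  W7's other parents are W1, W2, W3.
MB(W6) = {W1, W2, W3, W7}, which has 4 nodes.

4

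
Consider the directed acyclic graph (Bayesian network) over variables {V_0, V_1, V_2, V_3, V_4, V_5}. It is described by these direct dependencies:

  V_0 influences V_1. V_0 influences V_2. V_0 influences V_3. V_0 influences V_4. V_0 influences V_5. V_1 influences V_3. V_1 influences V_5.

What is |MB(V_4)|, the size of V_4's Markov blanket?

V_4's parents: V_0.
Ch(V_4) = {}.
V_4 has no children, so there are no co-parents.
MB(V_4) = {V_0}, which has 1 node.

1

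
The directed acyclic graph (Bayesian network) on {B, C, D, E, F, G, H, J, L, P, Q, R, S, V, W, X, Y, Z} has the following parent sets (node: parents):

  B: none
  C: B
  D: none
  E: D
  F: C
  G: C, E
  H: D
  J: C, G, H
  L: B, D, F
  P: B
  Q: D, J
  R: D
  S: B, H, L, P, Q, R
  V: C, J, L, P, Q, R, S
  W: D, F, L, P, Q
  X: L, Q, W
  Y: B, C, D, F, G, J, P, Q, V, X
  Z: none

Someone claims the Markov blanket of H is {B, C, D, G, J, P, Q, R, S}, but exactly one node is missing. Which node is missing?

Recall MB(v) = parents ∪ children ∪ spouses, where spouses are the other parents of v's children.
Ch(H) = {J, S}.
Parents of H: D.
Co-parents of H (other parents of its children):
  parents(J) \ {H} = {C, G}.
  S also has parents B, L, P, Q, R.
MB(H) = {B, C, D, G, J, L, P, Q, R, S}.
Comparing with the claimed set, L is missing.

L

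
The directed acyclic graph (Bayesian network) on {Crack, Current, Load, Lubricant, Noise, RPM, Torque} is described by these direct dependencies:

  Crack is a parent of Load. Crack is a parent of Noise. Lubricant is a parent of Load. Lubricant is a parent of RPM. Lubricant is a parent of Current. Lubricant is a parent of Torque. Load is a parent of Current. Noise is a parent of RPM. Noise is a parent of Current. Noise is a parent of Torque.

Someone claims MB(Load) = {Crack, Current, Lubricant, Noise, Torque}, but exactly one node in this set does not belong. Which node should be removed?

Torque

By definition, MB(Load) is built from Load's parents, Load's children, and the co-parents of Load.
Children of Load: Current.
Pa(Load) = {Crack, Lubricant}.
Co-parents of Load (other parents of its children):
  Current: Lubricant, Noise
MB(Load) = {Crack, Current, Lubricant, Noise}.
Torque is neither a parent, child, nor co-parent of Load, so it does not belong.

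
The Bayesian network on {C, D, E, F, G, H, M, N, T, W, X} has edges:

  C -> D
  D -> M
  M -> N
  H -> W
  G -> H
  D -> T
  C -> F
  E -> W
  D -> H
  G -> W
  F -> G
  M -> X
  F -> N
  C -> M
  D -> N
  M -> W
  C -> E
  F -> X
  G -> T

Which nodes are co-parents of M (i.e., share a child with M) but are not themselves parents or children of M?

Children of M: N, W, X.
  N: D, F
  W: E, G, H
  X: F
Excluding nodes already adjacent to M (C, D, N, W, X), the co-parent-only contribution is {E, F, G, H}.

{E, F, G, H}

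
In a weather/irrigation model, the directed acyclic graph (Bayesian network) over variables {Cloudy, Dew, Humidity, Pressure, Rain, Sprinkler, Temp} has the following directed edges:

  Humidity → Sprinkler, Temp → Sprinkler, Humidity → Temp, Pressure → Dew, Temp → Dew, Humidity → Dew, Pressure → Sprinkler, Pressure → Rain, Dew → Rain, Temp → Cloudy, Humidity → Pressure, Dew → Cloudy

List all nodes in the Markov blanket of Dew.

{Cloudy, Humidity, Pressure, Rain, Temp}

The Markov blanket of a node is its parents, its children, and the other parents of its children.
Pa(Dew) = {Humidity, Pressure, Temp}.
Dew has children Cloudy, Rain.
Parents of each child, excluding Dew:
  Rain: Pressure
  Cloudy: Temp
MB(Dew) = {Cloudy, Humidity, Pressure, Rain, Temp}.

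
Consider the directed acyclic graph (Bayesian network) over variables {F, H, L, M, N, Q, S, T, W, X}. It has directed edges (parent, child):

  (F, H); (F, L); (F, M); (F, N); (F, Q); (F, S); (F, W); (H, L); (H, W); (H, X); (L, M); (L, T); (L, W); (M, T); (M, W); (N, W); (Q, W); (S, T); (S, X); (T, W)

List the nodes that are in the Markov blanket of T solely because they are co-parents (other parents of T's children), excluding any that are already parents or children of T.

Children of T: W.
  W also has parents F, H, L, M, N, Q.
Excluding nodes already adjacent to T (L, M, S, W), the co-parent-only contribution is {F, H, N, Q}.

{F, H, N, Q}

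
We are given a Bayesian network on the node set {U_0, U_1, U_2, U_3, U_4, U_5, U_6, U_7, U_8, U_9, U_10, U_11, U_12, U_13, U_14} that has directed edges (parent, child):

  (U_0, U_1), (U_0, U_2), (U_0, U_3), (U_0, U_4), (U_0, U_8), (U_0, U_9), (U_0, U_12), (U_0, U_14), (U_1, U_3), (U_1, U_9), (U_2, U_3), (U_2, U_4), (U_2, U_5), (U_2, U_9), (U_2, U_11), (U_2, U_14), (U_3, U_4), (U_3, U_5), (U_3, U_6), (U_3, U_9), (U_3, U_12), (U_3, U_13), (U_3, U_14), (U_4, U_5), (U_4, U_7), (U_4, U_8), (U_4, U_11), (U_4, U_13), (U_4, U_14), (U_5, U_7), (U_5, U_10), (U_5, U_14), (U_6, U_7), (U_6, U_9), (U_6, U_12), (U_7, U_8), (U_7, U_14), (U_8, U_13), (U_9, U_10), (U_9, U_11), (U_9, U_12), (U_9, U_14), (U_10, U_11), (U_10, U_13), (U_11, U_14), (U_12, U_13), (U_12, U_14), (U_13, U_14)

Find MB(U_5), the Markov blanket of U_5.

Parents of U_5: U_2, U_3, U_4.
Ch(U_5) = {U_7, U_10, U_14}.
Parents of each child, excluding U_5:
  U_7 also has parents U_4, U_6.
  U_10's other parent is U_9.
  U_14 also has parents U_0, U_2, U_3, U_4, U_7, U_9, U_11, U_12, U_13.
Union: {U_2, U_3, U_4} ∪ {U_7, U_10, U_14} ∪ {U_0, U_2, U_3, U_4, U_6, U_7, U_9, U_11, U_12, U_13} = {U_0, U_2, U_3, U_4, U_6, U_7, U_9, U_10, U_11, U_12, U_13, U_14}.

{U_0, U_2, U_3, U_4, U_6, U_7, U_9, U_10, U_11, U_12, U_13, U_14}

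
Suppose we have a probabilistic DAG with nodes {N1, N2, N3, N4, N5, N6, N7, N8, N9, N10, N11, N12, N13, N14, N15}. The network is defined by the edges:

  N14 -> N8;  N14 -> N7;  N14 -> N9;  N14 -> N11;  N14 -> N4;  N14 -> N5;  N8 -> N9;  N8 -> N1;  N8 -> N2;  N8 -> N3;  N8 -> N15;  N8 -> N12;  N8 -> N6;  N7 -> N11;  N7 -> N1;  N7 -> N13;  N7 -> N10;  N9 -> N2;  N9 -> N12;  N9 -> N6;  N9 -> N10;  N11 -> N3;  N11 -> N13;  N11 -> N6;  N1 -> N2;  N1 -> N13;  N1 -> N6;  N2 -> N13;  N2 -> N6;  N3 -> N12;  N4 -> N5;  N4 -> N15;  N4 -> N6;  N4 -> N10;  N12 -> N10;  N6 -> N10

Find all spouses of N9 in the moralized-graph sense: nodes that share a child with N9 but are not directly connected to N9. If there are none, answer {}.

{N1, N3, N4, N7, N11}

Children of N9: N2, N6, N10, N12.
  N2: N1, N8
  N12: N3, N8
  N6: N1, N2, N4, N8, N11
  N10: N4, N6, N7, N12
Excluding nodes already adjacent to N9 (N2, N6, N8, N10, N12, N14), the co-parent-only contribution is {N1, N3, N4, N7, N11}.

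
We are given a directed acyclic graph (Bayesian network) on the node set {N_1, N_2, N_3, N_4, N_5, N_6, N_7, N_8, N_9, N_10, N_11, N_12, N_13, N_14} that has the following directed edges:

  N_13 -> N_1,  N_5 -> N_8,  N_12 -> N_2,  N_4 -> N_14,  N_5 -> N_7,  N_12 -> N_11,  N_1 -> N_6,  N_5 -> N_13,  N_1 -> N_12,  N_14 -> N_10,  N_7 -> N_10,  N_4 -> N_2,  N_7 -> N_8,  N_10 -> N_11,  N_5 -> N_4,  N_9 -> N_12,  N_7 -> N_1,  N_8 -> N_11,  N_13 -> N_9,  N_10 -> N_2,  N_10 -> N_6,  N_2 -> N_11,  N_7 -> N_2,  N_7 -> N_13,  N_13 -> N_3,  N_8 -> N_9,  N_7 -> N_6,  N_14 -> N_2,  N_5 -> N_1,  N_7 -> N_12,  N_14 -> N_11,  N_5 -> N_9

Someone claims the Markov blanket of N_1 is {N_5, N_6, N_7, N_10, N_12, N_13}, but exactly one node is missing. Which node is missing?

By definition, MB(N_1) is built from N_1's parents, N_1's children, and the co-parents of N_1.
Parents of N_1: N_5, N_7, N_13.
Children of N_1: N_6, N_12.
Co-parents of N_1 (other parents of its children):
  N_6's other parents are N_7, N_10.
  N_12 also has parents N_7, N_9.
MB(N_1) = {N_5, N_6, N_7, N_9, N_10, N_12, N_13}.
Comparing with the claimed set, N_9 is missing.

N_9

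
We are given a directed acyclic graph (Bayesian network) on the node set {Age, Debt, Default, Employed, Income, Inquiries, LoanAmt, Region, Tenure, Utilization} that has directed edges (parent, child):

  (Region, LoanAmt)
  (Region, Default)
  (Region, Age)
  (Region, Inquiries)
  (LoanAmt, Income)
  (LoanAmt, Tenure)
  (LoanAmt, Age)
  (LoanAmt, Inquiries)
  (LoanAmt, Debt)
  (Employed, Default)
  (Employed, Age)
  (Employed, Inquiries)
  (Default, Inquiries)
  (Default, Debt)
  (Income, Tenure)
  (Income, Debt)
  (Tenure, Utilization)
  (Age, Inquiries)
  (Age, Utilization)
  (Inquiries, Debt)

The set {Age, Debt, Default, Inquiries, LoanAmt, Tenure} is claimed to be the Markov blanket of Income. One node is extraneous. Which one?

Age

Ch(Income) = {Debt, Tenure}.
Income's parents: LoanAmt.
Parents of each child, excluding Income:
  Tenure: LoanAmt
  Debt: Default, Inquiries, LoanAmt
MB(Income) = {Debt, Default, Inquiries, LoanAmt, Tenure}.
Age is neither a parent, child, nor co-parent of Income, so it does not belong.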